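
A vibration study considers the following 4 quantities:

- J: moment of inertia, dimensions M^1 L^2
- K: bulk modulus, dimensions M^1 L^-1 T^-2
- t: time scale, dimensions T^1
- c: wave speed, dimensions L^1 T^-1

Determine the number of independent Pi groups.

1

There are 4 variables and 3 base dimensions (M, L, T).
The dimension matrix has rank 3.
Independent dimensionless groups: 4 − 3 = 1.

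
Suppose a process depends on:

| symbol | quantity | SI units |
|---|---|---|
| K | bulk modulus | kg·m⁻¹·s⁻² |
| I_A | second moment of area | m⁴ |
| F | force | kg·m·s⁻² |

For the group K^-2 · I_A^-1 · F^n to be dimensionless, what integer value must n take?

Balance the M exponent: (1)·n from F, plus −2·(1) − (0) = -2 from the rest, must sum to zero.
n − 2 = 0, so n = 2.

2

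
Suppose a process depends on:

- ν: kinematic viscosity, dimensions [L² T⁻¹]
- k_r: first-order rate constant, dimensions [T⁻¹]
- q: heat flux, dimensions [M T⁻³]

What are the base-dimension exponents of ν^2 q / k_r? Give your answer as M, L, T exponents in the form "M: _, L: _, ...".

M: 1, L: 4, T: -4

Collect each base-dimension exponent across the product:
  M: 2·(0) − (0) + (1) = 1
  L: 2·(2) − (0) + (0) = 4
  T: 2·(-1) − (-1) + (-3) = -4
So the dimensions are [M L⁴ T⁻⁴].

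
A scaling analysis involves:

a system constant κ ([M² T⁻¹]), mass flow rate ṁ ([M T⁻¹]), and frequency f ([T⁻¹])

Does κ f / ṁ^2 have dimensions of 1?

Sum the exponent of each base dimension across the product:
  M: [κ]_M − 2·[ṁ]_M + [f]_M = (2) − 2·(1) + (0) = 0
  L: [κ]_L − 2·[ṁ]_L + [f]_L = (0) − 2·(0) + (0) = 0
  T: [κ]_T − 2·[ṁ]_T + [f]_T = (-1) − 2·(-1) + (-1) = 0
  N: [κ]_N − 2·[ṁ]_N + [f]_N = (0) − 2·(0) + (0) = 0
All base exponents vanish — dimensionless.

yes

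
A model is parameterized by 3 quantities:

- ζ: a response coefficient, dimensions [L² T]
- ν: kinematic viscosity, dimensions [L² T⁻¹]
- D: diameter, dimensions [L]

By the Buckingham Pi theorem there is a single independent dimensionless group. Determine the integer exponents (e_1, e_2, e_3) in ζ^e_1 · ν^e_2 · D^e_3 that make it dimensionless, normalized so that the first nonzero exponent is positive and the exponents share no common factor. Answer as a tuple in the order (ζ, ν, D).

L: e_1·(2) + e_2·(2) + e_3·(1) = 0
T: e_1·(1) + e_2·(-1) + e_3·(0) = 0
Solving this homogeneous linear system for the smallest-integer solution (first nonzero entry positive) gives (1, 1, -4).

(1, 1, -4)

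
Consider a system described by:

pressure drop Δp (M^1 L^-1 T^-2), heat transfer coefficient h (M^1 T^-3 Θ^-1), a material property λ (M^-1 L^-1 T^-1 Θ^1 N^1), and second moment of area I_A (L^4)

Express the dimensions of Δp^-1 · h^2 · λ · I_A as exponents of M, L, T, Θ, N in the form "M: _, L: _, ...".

M: 0, L: 4, T: -5, Θ: -1, N: 1

Collect each base-dimension exponent across the product:
  M: −(1) + 2·(1) + (-1) + (0) = 0
  L: −(-1) + 2·(0) + (-1) + (4) = 4
  T: −(-2) + 2·(-3) + (-1) + (0) = -5
  Θ: −(0) + 2·(-1) + (1) + (0) = -1
  N: −(0) + 2·(0) + (1) + (0) = 1
So the dimensions are [L⁴ T⁻⁵ Θ⁻¹ N].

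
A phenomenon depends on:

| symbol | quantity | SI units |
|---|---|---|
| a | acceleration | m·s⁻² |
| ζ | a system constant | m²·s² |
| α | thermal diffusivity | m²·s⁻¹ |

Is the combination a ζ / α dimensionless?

Sum the exponent of each base dimension across the product:
  L: [a]_L + [ζ]_L − [α]_L = (1) + (2) − (2) = 1
  T: [a]_T + [ζ]_T − [α]_T = (-2) + (2) − (-1) = 1
Net dimensions [L T] ≠ [1] — not dimensionless.

no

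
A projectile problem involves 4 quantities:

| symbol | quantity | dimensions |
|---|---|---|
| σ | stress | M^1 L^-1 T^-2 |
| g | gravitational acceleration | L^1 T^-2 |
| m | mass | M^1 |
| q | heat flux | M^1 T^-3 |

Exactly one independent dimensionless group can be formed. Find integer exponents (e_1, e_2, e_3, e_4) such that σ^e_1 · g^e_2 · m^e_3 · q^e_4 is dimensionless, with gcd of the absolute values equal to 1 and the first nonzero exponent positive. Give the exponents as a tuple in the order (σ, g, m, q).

M: e_1·(1) + e_2·(0) + e_3·(1) + e_4·(1) = 0
L: e_1·(-1) + e_2·(1) + e_3·(0) + e_4·(0) = 0
T: e_1·(-2) + e_2·(-2) + e_3·(0) + e_4·(-3) = 0
Solving this homogeneous linear system for the smallest-integer solution (first nonzero entry positive) gives (3, 3, 1, -4).

(3, 3, 1, -4)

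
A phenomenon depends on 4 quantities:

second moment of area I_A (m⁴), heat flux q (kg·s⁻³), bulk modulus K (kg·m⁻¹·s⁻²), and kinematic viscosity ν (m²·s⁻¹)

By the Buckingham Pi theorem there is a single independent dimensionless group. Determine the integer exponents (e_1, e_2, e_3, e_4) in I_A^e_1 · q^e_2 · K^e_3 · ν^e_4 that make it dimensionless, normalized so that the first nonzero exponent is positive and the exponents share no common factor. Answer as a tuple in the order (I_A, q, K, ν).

M: e_1·(0) + e_2·(1) + e_3·(1) + e_4·(0) = 0
L: e_1·(4) + e_2·(0) + e_3·(-1) + e_4·(2) = 0
T: e_1·(0) + e_2·(-3) + e_3·(-2) + e_4·(-1) = 0
Solving this homogeneous linear system for the smallest-integer solution (first nonzero entry positive) gives (1, 4, -4, -4).

(1, 4, -4, -4)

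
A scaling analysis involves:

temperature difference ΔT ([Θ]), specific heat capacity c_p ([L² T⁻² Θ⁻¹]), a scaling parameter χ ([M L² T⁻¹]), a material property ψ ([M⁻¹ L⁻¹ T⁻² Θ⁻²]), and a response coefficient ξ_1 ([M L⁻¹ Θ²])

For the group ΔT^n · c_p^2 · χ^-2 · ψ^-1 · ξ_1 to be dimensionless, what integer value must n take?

-2

Balance the Θ exponent: (1)·n from ΔT, plus 2·(-1) − 2·(0) − (-2) + (2) = 2 from the rest, must sum to zero.
n + 2 = 0, so n = -2.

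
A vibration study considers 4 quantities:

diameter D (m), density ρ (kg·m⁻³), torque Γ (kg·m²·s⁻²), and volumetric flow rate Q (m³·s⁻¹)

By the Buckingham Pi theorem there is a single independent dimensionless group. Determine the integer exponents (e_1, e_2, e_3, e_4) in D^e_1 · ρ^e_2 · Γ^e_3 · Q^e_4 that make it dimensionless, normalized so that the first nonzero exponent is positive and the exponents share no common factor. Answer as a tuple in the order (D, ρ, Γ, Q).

(1, -1, 1, -2)

M: e_1·(0) + e_2·(1) + e_3·(1) + e_4·(0) = 0
L: e_1·(1) + e_2·(-3) + e_3·(2) + e_4·(3) = 0
T: e_1·(0) + e_2·(0) + e_3·(-2) + e_4·(-1) = 0
Solving this homogeneous linear system for the smallest-integer solution (first nonzero entry positive) gives (1, -1, 1, -2).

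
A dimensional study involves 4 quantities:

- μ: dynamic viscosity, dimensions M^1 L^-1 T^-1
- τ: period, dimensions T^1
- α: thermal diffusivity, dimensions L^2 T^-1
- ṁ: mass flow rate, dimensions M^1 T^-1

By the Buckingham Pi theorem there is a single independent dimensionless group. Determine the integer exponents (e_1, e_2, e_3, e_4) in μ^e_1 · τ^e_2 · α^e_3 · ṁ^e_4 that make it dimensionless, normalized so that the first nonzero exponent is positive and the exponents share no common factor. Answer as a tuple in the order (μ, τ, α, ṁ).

M: e_1·(1) + e_2·(0) + e_3·(0) + e_4·(1) = 0
L: e_1·(-1) + e_2·(0) + e_3·(2) + e_4·(0) = 0
T: e_1·(-1) + e_2·(1) + e_3·(-1) + e_4·(-1) = 0
Solving this homogeneous linear system for the smallest-integer solution (first nonzero entry positive) gives (2, 1, 1, -2).

(2, 1, 1, -2)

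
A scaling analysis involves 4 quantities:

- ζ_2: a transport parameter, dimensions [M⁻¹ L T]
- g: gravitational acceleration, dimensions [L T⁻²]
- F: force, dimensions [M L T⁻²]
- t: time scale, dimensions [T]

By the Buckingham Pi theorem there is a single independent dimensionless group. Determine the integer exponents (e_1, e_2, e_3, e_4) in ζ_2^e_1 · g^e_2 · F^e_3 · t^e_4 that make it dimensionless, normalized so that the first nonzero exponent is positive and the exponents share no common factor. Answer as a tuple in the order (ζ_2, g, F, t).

M: e_1·(-1) + e_2·(0) + e_3·(1) + e_4·(0) = 0
L: e_1·(1) + e_2·(1) + e_3·(1) + e_4·(0) = 0
T: e_1·(1) + e_2·(-2) + e_3·(-2) + e_4·(1) = 0
Solving this homogeneous linear system for the smallest-integer solution (first nonzero entry positive) gives (1, -2, 1, -3).

(1, -2, 1, -3)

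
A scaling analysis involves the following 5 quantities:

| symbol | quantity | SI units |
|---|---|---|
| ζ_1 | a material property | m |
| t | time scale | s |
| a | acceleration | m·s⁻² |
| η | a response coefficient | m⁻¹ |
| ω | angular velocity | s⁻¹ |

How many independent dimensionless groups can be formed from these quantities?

There are 5 variables and 2 base dimensions (L, T).
The dimension matrix has rank 2.
Independent dimensionless groups: 5 − 2 = 3.

3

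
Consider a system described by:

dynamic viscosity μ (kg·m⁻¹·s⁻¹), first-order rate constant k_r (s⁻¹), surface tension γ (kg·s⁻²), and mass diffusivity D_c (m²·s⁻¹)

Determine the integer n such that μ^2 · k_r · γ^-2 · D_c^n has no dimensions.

1

Balance the L exponent: (2)·n from D_c, plus 2·(-1) + (0) − 2·(0) = -2 from the rest, must sum to zero.
2n − 2 = 0, so n = 1.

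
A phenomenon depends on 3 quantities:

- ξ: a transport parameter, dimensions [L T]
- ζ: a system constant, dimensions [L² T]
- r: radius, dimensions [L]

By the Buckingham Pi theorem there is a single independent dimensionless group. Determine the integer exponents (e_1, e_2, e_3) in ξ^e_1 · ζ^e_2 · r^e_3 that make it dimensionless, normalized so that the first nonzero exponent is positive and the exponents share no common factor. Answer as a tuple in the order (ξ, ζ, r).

(1, -1, 1)

L: e_1·(1) + e_2·(2) + e_3·(1) = 0
T: e_1·(1) + e_2·(1) + e_3·(0) = 0
Solving this homogeneous linear system for the smallest-integer solution (first nonzero entry positive) gives (1, -1, 1).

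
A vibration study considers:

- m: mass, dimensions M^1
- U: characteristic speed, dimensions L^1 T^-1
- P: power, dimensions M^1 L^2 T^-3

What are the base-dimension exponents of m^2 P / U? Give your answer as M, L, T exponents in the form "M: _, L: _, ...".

M: 3, L: 1, T: -2

Collect each base-dimension exponent across the product:
  M: 2·(1) − (0) + (1) = 3
  L: 2·(0) − (1) + (2) = 1
  T: 2·(0) − (-1) + (-3) = -2
So the dimensions are [M³ L T⁻²].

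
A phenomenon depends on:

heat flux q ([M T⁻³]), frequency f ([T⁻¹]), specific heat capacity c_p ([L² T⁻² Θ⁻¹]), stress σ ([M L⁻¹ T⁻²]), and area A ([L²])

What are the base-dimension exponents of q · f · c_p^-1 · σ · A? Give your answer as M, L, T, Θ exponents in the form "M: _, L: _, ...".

M: 2, L: -1, T: -4, Θ: 1

Collect each base-dimension exponent across the product:
  M: (1) + (0) − (0) + (1) + (0) = 2
  L: (0) + (0) − (2) + (-1) + (2) = -1
  T: (-3) + (-1) − (-2) + (-2) + (0) = -4
  Θ: (0) + (0) − (-1) + (0) + (0) = 1
So the dimensions are [M² L⁻¹ T⁻⁴ Θ].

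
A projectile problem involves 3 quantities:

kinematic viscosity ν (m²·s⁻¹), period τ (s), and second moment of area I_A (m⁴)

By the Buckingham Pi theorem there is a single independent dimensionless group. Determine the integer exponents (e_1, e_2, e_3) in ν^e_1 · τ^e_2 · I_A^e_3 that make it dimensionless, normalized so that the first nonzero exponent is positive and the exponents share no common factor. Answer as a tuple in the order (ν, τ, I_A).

(2, 2, -1)

L: e_1·(2) + e_2·(0) + e_3·(4) = 0
T: e_1·(-1) + e_2·(1) + e_3·(0) = 0
Solving this homogeneous linear system for the smallest-integer solution (first nonzero entry positive) gives (2, 2, -1).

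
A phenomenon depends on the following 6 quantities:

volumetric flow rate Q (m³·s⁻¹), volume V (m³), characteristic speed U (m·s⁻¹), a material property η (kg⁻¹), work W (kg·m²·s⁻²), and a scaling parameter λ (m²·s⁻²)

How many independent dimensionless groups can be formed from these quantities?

There are 6 variables and 3 base dimensions (M, L, T).
The dimension matrix has rank 3.
Independent dimensionless groups: 6 − 3 = 3.

3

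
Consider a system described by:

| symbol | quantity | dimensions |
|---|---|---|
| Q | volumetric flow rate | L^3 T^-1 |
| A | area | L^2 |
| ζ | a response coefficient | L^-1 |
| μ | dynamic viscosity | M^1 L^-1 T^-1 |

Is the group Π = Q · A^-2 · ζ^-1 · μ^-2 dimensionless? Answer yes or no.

Sum the exponent of each base dimension across the product:
  M: [Q]_M − 2·[A]_M − [ζ]_M − 2·[μ]_M = (0) − 2·(0) − (0) − 2·(1) = -2
  L: [Q]_L − 2·[A]_L − [ζ]_L − 2·[μ]_L = (3) − 2·(2) − (-1) − 2·(-1) = 2
  T: [Q]_T − 2·[A]_T − [ζ]_T − 2·[μ]_T = (-1) − 2·(0) − (0) − 2·(-1) = 1
Net dimensions [M⁻² L² T] ≠ [1] — not dimensionless.

no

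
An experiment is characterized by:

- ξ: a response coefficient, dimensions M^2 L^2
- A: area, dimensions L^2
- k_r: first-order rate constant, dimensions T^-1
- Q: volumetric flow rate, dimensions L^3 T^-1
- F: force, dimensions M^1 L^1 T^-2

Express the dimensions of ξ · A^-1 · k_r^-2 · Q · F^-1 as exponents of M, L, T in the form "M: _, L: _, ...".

M: 1, L: 2, T: 3

Collect each base-dimension exponent across the product:
  M: (2) − (0) − 2·(0) + (0) − (1) = 1
  L: (2) − (2) − 2·(0) + (3) − (1) = 2
  T: (0) − (0) − 2·(-1) + (-1) − (-2) = 3
So the dimensions are [M L² T³].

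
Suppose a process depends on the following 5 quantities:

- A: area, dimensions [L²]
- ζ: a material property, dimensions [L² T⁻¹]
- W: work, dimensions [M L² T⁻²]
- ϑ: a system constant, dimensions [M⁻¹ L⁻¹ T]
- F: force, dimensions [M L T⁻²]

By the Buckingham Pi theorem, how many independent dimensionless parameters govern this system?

2

There are 5 variables and 3 base dimensions (M, L, T).
The dimension matrix has rank 3.
Independent dimensionless groups: 5 − 3 = 2.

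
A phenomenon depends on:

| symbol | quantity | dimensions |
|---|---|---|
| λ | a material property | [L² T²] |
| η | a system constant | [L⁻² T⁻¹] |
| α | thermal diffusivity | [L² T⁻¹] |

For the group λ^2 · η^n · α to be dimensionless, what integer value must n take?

Balance the L exponent: (-2)·n from η, plus 2·(2) + (2) = 6 from the rest, must sum to zero.
-2n + 6 = 0, so n = 3.

3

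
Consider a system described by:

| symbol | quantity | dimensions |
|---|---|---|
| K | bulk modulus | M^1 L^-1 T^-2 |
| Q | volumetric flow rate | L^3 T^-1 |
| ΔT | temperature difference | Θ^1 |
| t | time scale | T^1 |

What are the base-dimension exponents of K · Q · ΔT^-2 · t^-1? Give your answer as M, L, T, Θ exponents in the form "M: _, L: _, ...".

M: 1, L: 2, T: -4, Θ: -2

Collect each base-dimension exponent across the product:
  M: (1) + (0) − 2·(0) − (0) = 1
  L: (-1) + (3) − 2·(0) − (0) = 2
  T: (-2) + (-1) − 2·(0) − (1) = -4
  Θ: (0) + (0) − 2·(1) − (0) = -2
So the dimensions are [M L² T⁻⁴ Θ⁻²].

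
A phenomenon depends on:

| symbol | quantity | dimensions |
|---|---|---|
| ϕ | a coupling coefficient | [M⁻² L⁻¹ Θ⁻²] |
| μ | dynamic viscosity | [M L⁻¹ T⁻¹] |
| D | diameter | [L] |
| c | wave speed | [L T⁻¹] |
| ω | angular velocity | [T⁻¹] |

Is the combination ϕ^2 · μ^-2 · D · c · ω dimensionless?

no

Sum the exponent of each base dimension across the product:
  M: 2·[ϕ]_M − 2·[μ]_M + [D]_M + [c]_M + [ω]_M = 2·(-2) − 2·(1) + (0) + (0) + (0) = -6
  L: 2·[ϕ]_L − 2·[μ]_L + [D]_L + [c]_L + [ω]_L = 2·(-1) − 2·(-1) + (1) + (1) + (0) = 2
  T: 2·[ϕ]_T − 2·[μ]_T + [D]_T + [c]_T + [ω]_T = 2·(0) − 2·(-1) + (0) + (-1) + (-1) = 0
  Θ: 2·[ϕ]_Θ − 2·[μ]_Θ + [D]_Θ + [c]_Θ + [ω]_Θ = 2·(-2) − 2·(0) + (0) + (0) + (0) = -4
Net dimensions [M⁻⁶ L² Θ⁻⁴] ≠ [1] — not dimensionless.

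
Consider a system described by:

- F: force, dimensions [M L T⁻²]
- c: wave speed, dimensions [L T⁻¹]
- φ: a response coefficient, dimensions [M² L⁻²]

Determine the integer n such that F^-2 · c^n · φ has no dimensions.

Balance the L exponent: (1)·n from c, plus −2·(1) + (-2) = -4 from the rest, must sum to zero.
n − 4 = 0, so n = 4.

4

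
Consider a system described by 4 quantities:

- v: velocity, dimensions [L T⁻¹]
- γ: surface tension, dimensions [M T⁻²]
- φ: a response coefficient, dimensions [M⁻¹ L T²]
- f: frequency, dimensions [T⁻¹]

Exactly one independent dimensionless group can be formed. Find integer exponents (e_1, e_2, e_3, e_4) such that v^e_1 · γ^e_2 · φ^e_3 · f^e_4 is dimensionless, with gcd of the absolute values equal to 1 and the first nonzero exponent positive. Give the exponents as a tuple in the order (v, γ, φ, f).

M: e_1·(0) + e_2·(1) + e_3·(-1) + e_4·(0) = 0
L: e_1·(1) + e_2·(0) + e_3·(1) + e_4·(0) = 0
T: e_1·(-1) + e_2·(-2) + e_3·(2) + e_4·(-1) = 0
Solving this homogeneous linear system for the smallest-integer solution (first nonzero entry positive) gives (1, -1, -1, -1).

(1, -1, -1, -1)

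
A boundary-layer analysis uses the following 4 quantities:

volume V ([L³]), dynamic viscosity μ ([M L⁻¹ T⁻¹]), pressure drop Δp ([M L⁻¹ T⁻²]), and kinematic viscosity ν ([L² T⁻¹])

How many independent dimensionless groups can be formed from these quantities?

1

There are 4 variables and 3 base dimensions (M, L, T).
The dimension matrix has rank 3.
Independent dimensionless groups: 4 − 3 = 1.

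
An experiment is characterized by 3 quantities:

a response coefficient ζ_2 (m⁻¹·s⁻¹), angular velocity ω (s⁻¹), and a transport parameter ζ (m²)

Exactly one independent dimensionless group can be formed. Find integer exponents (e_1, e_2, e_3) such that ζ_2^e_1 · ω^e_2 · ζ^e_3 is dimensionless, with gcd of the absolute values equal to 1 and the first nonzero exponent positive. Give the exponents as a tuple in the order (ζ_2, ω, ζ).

L: e_1·(-1) + e_2·(0) + e_3·(2) = 0
T: e_1·(-1) + e_2·(-1) + e_3·(0) = 0
Solving this homogeneous linear system for the smallest-integer solution (first nonzero entry positive) gives (2, -2, 1).

(2, -2, 1)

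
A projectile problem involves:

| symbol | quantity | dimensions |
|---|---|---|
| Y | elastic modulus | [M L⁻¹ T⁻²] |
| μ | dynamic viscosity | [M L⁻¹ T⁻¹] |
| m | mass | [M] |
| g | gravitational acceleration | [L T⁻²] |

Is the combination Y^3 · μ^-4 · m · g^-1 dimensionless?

yes

Sum the exponent of each base dimension across the product:
  M: 3·[Y]_M − 4·[μ]_M + [m]_M − [g]_M = 3·(1) − 4·(1) + (1) − (0) = 0
  L: 3·[Y]_L − 4·[μ]_L + [m]_L − [g]_L = 3·(-1) − 4·(-1) + (0) − (1) = 0
  T: 3·[Y]_T − 4·[μ]_T + [m]_T − [g]_T = 3·(-2) − 4·(-1) + (0) − (-2) = 0
All base exponents vanish — dimensionless.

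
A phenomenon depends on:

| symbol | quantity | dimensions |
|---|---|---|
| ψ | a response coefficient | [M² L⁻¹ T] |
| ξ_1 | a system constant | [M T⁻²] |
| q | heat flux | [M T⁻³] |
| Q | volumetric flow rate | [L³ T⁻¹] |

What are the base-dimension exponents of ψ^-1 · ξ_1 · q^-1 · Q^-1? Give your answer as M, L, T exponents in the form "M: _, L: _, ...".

M: -2, L: -2, T: 1

Collect each base-dimension exponent across the product:
  M: −(2) + (1) − (1) − (0) = -2
  L: −(-1) + (0) − (0) − (3) = -2
  T: −(1) + (-2) − (-3) − (-1) = 1
So the dimensions are [M⁻² L⁻² T].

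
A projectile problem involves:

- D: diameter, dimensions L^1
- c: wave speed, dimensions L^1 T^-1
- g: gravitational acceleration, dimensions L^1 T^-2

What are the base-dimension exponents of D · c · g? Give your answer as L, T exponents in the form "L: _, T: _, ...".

Collect each base-dimension exponent across the product:
  L: (1) + (1) + (1) = 3
  T: (0) + (-1) + (-2) = -3
So the dimensions are [L³ T⁻³].

L: 3, T: -3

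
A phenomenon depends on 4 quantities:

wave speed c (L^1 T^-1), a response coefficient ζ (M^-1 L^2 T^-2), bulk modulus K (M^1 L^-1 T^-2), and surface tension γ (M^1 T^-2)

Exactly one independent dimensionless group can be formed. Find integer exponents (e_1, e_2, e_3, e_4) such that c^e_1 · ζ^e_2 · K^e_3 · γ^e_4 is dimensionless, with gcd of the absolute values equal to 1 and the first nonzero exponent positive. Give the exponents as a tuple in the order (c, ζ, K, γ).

(4, -1, 2, -3)

M: e_1·(0) + e_2·(-1) + e_3·(1) + e_4·(1) = 0
L: e_1·(1) + e_2·(2) + e_3·(-1) + e_4·(0) = 0
T: e_1·(-1) + e_2·(-2) + e_3·(-2) + e_4·(-2) = 0
Solving this homogeneous linear system for the smallest-integer solution (first nonzero entry positive) gives (4, -1, 2, -3).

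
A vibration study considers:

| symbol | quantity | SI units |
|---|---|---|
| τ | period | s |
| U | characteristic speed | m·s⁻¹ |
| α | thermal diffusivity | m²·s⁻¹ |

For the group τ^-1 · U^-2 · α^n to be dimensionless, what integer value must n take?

Balance the L exponent: (2)·n from α, plus −(0) − 2·(1) = -2 from the rest, must sum to zero.
2n − 2 = 0, so n = 1.

1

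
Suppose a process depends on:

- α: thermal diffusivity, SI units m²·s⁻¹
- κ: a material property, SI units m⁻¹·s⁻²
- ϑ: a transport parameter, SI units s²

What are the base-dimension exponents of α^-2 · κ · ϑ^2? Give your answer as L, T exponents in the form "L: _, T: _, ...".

Collect each base-dimension exponent across the product:
  L: −2·(2) + (-1) + 2·(0) = -5
  T: −2·(-1) + (-2) + 2·(2) = 4
So the dimensions are [L⁻⁵ T⁴].

L: -5, T: 4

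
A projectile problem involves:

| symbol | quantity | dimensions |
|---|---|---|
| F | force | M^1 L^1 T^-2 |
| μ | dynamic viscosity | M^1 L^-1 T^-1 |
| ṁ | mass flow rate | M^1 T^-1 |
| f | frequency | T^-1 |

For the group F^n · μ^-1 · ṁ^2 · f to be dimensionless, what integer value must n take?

Balance the M exponent: (1)·n from F, plus −(1) + 2·(1) + (0) = 1 from the rest, must sum to zero.
n + 1 = 0, so n = -1.

-1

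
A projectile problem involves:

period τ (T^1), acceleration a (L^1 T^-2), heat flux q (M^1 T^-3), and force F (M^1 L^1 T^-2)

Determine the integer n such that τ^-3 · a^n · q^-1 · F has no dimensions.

Balance the L exponent: (1)·n from a, plus −3·(0) − (0) + (1) = 1 from the rest, must sum to zero.
n + 1 = 0, so n = -1.

-1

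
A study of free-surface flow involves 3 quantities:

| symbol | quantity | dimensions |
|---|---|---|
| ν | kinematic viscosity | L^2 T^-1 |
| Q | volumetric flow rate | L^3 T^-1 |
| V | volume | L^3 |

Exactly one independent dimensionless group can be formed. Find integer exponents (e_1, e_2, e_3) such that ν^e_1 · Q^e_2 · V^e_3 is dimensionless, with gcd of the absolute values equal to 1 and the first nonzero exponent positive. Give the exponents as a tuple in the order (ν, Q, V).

(3, -3, 1)

L: e_1·(2) + e_2·(3) + e_3·(3) = 0
T: e_1·(-1) + e_2·(-1) + e_3·(0) = 0
Solving this homogeneous linear system for the smallest-integer solution (first nonzero entry positive) gives (3, -3, 1).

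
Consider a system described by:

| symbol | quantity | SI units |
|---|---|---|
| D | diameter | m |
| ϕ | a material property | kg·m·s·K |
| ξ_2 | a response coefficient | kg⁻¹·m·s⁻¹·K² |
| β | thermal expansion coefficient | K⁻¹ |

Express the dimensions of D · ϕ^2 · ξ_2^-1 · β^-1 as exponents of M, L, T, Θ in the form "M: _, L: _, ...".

Collect each base-dimension exponent across the product:
  M: (0) + 2·(1) − (-1) − (0) = 3
  L: (1) + 2·(1) − (1) − (0) = 2
  T: (0) + 2·(1) − (-1) − (0) = 3
  Θ: (0) + 2·(1) − (2) − (-1) = 1
So the dimensions are [M³ L² T³ Θ].

M: 3, L: 2, T: 3, Θ: 1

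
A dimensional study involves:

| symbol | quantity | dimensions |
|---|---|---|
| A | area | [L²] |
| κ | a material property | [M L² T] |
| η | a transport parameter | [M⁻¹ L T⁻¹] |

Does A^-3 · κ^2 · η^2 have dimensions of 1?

Sum the exponent of each base dimension across the product:
  M: −3·[A]_M + 2·[κ]_M + 2·[η]_M = −3·(0) + 2·(1) + 2·(-1) = 0
  L: −3·[A]_L + 2·[κ]_L + 2·[η]_L = −3·(2) + 2·(2) + 2·(1) = 0
  T: −3·[A]_T + 2·[κ]_T + 2·[η]_T = −3·(0) + 2·(1) + 2·(-1) = 0
All base exponents vanish — dimensionless.

yes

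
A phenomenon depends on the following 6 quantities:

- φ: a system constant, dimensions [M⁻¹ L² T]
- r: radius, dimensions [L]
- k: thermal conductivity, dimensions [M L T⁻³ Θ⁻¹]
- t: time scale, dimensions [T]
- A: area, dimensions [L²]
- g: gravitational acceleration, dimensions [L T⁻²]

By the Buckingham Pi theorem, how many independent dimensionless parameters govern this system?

2

There are 6 variables and 4 base dimensions (M, L, T, Θ).
The dimension matrix has rank 4.
Independent dimensionless groups: 6 − 4 = 2.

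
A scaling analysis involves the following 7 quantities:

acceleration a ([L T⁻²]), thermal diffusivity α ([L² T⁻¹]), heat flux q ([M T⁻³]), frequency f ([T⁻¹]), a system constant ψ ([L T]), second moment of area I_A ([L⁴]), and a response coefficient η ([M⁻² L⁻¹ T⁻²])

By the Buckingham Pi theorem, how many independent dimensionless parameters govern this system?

There are 7 variables and 3 base dimensions (M, L, T).
The dimension matrix has rank 3.
Independent dimensionless groups: 7 − 3 = 4.

4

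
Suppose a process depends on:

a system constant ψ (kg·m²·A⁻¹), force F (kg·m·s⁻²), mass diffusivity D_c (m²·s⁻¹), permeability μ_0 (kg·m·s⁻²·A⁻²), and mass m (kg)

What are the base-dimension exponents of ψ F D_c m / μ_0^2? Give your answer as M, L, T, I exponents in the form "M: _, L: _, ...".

Collect each base-dimension exponent across the product:
  M: (1) + (1) + (0) − 2·(1) + (1) = 1
  L: (2) + (1) + (2) − 2·(1) + (0) = 3
  T: (0) + (-2) + (-1) − 2·(-2) + (0) = 1
  I: (-1) + (0) + (0) − 2·(-2) + (0) = 3
So the dimensions are [M L³ T I³].

M: 1, L: 3, T: 1, I: 3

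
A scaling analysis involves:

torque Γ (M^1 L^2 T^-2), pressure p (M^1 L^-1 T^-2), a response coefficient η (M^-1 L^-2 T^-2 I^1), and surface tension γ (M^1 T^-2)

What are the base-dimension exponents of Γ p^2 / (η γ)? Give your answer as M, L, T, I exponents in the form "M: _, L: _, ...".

M: 3, L: 2, T: -2, I: -1

Collect each base-dimension exponent across the product:
  M: (1) + 2·(1) − (-1) − (1) = 3
  L: (2) + 2·(-1) − (-2) − (0) = 2
  T: (-2) + 2·(-2) − (-2) − (-2) = -2
  I: (0) + 2·(0) − (1) − (0) = -1
So the dimensions are [M³ L² T⁻² I⁻¹].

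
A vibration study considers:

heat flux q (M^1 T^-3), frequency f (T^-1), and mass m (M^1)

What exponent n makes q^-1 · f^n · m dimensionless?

3

Balance the T exponent: (-1)·n from f, plus −(-3) + (0) = 3 from the rest, must sum to zero.
−n + 3 = 0, so n = 3.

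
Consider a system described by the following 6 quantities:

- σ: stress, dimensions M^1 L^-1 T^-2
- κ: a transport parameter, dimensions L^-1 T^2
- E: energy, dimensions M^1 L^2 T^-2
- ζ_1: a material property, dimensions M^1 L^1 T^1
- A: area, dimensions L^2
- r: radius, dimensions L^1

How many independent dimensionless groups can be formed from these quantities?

3

There are 6 variables and 3 base dimensions (M, L, T).
The dimension matrix has rank 3.
Independent dimensionless groups: 6 − 3 = 3.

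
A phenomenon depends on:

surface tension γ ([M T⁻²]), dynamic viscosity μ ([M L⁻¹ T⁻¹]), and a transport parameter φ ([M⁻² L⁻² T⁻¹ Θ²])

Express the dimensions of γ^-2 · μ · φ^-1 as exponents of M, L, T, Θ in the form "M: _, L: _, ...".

Collect each base-dimension exponent across the product:
  M: −2·(1) + (1) − (-2) = 1
  L: −2·(0) + (-1) − (-2) = 1
  T: −2·(-2) + (-1) − (-1) = 4
  Θ: −2·(0) + (0) − (2) = -2
So the dimensions are [M L T⁴ Θ⁻²].

M: 1, L: 1, T: 4, Θ: -2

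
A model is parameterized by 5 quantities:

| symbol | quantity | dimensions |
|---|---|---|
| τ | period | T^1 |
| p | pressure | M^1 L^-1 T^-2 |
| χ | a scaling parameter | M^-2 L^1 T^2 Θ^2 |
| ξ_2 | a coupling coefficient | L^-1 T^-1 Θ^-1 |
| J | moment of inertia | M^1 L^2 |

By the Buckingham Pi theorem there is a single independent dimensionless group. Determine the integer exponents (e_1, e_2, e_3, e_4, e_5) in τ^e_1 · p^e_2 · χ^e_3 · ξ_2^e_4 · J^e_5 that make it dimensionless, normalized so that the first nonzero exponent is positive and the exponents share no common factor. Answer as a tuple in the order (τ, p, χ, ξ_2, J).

M: e_1·(0) + e_2·(1) + e_3·(-2) + e_4·(0) + e_5·(1) = 0
L: e_1·(0) + e_2·(-1) + e_3·(1) + e_4·(-1) + e_5·(2) = 0
T: e_1·(1) + e_2·(-2) + e_3·(2) + e_4·(-1) + e_5·(0) = 0
Θ: e_1·(0) + e_2·(0) + e_3·(2) + e_4·(-1) + e_5·(0) = 0
Solving this homogeneous linear system for the smallest-integer solution (first nonzero entry positive) gives (2, 1, 1, 2, 1).

(2, 1, 1, 2, 1)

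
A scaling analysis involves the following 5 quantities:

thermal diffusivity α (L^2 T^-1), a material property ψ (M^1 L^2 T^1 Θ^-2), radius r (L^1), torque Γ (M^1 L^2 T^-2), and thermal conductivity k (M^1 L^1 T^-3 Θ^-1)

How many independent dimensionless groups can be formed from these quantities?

1

There are 5 variables and 4 base dimensions (M, L, T, Θ).
The dimension matrix has rank 4.
Independent dimensionless groups: 5 − 4 = 1.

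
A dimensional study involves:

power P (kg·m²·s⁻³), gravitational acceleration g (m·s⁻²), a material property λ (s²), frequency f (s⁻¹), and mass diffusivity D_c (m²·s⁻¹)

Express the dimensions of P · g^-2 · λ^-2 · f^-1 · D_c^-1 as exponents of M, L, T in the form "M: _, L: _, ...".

Collect each base-dimension exponent across the product:
  M: (1) − 2·(0) − 2·(0) − (0) − (0) = 1
  L: (2) − 2·(1) − 2·(0) − (0) − (2) = -2
  T: (-3) − 2·(-2) − 2·(2) − (-1) − (-1) = -1
So the dimensions are [M L⁻² T⁻¹].

M: 1, L: -2, T: -1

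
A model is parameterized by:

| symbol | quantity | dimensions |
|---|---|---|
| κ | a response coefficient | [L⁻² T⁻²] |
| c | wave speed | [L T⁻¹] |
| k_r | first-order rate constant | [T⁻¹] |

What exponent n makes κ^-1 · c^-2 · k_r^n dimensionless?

Balance the T exponent: (-1)·n from k_r, plus −(-2) − 2·(-1) = 4 from the rest, must sum to zero.
−n + 4 = 0, so n = 4.

4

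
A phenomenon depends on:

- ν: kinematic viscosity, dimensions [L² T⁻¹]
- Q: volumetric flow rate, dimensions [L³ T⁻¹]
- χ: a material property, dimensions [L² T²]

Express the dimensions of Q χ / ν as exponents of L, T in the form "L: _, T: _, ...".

Collect each base-dimension exponent across the product:
  L: −(2) + (3) + (2) = 3
  T: −(-1) + (-1) + (2) = 2
So the dimensions are [L³ T²].

L: 3, T: 2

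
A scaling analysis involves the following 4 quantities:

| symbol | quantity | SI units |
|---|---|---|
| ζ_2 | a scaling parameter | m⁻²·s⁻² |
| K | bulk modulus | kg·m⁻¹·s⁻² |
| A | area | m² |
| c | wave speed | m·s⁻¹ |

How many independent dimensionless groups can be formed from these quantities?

1

There are 4 variables and 3 base dimensions (M, L, T).
The dimension matrix has rank 3.
Independent dimensionless groups: 4 − 3 = 1.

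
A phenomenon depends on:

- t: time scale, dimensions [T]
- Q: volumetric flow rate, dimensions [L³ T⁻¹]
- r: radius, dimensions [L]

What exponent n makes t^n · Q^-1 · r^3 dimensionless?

-1

Balance the T exponent: (1)·n from t, plus −(-1) + 3·(0) = 1 from the rest, must sum to zero.
n + 1 = 0, so n = -1.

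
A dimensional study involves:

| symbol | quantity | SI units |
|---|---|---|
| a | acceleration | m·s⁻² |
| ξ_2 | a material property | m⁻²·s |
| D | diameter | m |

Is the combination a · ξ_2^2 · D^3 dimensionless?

yes

Sum the exponent of each base dimension across the product:
  M: [a]_M + 2·[ξ_2]_M + 3·[D]_M = (0) + 2·(0) + 3·(0) = 0
  L: [a]_L + 2·[ξ_2]_L + 3·[D]_L = (1) + 2·(-2) + 3·(1) = 0
  T: [a]_T + 2·[ξ_2]_T + 3·[D]_T = (-2) + 2·(1) + 3·(0) = 0
All base exponents vanish — dimensionless.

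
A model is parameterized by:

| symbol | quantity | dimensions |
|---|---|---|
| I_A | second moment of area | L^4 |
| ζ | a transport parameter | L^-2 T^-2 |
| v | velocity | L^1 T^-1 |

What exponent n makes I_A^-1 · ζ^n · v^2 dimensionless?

-1

Balance the L exponent: (-2)·n from ζ, plus −(4) + 2·(1) = -2 from the rest, must sum to zero.
-2n − 2 = 0, so n = -1.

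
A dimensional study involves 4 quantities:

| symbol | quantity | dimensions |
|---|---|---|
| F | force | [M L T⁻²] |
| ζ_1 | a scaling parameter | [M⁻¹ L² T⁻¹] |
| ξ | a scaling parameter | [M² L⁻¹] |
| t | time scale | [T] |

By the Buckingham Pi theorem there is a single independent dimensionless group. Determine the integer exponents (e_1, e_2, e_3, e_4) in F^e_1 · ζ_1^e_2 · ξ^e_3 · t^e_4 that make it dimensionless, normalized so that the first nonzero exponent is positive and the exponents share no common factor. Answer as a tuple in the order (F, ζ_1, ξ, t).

(1, -1, -1, 1)

M: e_1·(1) + e_2·(-1) + e_3·(2) + e_4·(0) = 0
L: e_1·(1) + e_2·(2) + e_3·(-1) + e_4·(0) = 0
T: e_1·(-2) + e_2·(-1) + e_3·(0) + e_4·(1) = 0
Solving this homogeneous linear system for the smallest-integer solution (first nonzero entry positive) gives (1, -1, -1, 1).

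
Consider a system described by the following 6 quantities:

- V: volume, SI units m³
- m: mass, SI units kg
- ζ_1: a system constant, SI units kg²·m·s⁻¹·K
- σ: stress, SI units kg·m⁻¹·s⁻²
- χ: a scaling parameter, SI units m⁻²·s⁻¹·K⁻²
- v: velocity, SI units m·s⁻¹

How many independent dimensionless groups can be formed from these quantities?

There are 6 variables and 4 base dimensions (M, L, T, Θ).
The dimension matrix has rank 4.
Independent dimensionless groups: 6 − 4 = 2.

2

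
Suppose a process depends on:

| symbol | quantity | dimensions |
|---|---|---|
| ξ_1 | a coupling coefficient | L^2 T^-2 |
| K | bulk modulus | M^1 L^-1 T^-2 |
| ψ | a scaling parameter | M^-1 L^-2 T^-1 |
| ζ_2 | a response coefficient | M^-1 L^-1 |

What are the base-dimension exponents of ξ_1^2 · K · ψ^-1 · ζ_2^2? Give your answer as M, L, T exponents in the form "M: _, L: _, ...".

Collect each base-dimension exponent across the product:
  M: 2·(0) + (1) − (-1) + 2·(-1) = 0
  L: 2·(2) + (-1) − (-2) + 2·(-1) = 3
  T: 2·(-2) + (-2) − (-1) + 2·(0) = -5
So the dimensions are [L³ T⁻⁵].

M: 0, L: 3, T: -5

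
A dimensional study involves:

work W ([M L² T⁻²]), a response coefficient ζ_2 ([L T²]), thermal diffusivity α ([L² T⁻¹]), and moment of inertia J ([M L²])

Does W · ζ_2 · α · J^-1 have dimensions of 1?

no

Sum the exponent of each base dimension across the product:
  M: [W]_M + [ζ_2]_M + [α]_M − [J]_M = (1) + (0) + (0) − (1) = 0
  L: [W]_L + [ζ_2]_L + [α]_L − [J]_L = (2) + (1) + (2) − (2) = 3
  T: [W]_T + [ζ_2]_T + [α]_T − [J]_T = (-2) + (2) + (-1) − (0) = -1
Net dimensions [L³ T⁻¹] ≠ [1] — not dimensionless.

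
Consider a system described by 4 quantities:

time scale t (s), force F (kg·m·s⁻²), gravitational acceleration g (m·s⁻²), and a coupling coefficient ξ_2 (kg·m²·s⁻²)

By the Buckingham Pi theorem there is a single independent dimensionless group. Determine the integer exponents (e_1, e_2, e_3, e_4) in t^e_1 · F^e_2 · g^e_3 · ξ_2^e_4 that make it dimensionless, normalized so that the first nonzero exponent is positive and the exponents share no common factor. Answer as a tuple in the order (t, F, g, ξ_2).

M: e_1·(0) + e_2·(1) + e_3·(0) + e_4·(1) = 0
L: e_1·(0) + e_2·(1) + e_3·(1) + e_4·(2) = 0
T: e_1·(1) + e_2·(-2) + e_3·(-2) + e_4·(-2) = 0
Solving this homogeneous linear system for the smallest-integer solution (first nonzero entry positive) gives (2, 1, 1, -1).

(2, 1, 1, -1)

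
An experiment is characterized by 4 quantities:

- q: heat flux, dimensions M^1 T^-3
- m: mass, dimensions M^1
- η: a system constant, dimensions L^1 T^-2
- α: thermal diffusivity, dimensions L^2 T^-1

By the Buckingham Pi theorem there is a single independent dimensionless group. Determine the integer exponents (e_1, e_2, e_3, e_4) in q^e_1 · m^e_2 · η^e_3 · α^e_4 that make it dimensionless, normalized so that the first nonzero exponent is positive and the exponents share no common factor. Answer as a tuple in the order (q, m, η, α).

M: e_1·(1) + e_2·(1) + e_3·(0) + e_4·(0) = 0
L: e_1·(0) + e_2·(0) + e_3·(1) + e_4·(2) = 0
T: e_1·(-3) + e_2·(0) + e_3·(-2) + e_4·(-1) = 0
Solving this homogeneous linear system for the smallest-integer solution (first nonzero entry positive) gives (1, -1, -2, 1).

(1, -1, -2, 1)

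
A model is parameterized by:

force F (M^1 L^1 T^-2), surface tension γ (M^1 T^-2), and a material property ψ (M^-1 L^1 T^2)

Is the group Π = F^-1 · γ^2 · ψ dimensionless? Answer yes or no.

yes

Sum the exponent of each base dimension across the product:
  M: −[F]_M + 2·[γ]_M + [ψ]_M = −(1) + 2·(1) + (-1) = 0
  L: −[F]_L + 2·[γ]_L + [ψ]_L = −(1) + 2·(0) + (1) = 0
  T: −[F]_T + 2·[γ]_T + [ψ]_T = −(-2) + 2·(-2) + (2) = 0
All base exponents vanish — dimensionless.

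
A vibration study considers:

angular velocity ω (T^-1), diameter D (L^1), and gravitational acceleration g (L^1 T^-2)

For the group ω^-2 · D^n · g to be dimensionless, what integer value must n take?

-1

Balance the L exponent: (1)·n from D, plus −2·(0) + (1) = 1 from the rest, must sum to zero.
n + 1 = 0, so n = -1.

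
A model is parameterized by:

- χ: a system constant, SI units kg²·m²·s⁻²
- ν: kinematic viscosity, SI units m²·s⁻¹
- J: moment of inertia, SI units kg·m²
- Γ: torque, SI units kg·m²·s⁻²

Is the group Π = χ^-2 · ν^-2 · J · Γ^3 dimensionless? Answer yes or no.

yes

Sum the exponent of each base dimension across the product:
  M: −2·[χ]_M − 2·[ν]_M + [J]_M + 3·[Γ]_M = −2·(2) − 2·(0) + (1) + 3·(1) = 0
  L: −2·[χ]_L − 2·[ν]_L + [J]_L + 3·[Γ]_L = −2·(2) − 2·(2) + (2) + 3·(2) = 0
  T: −2·[χ]_T − 2·[ν]_T + [J]_T + 3·[Γ]_T = −2·(-2) − 2·(-1) + (0) + 3·(-2) = 0
All base exponents vanish — dimensionless.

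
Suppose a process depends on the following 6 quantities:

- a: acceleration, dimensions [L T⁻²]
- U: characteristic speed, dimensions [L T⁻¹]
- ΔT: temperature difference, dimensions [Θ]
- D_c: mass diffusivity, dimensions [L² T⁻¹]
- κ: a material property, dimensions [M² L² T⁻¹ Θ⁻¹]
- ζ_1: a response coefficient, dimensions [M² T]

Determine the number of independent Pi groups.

There are 6 variables and 4 base dimensions (M, L, T, Θ).
The dimension matrix has rank 4.
Independent dimensionless groups: 6 − 4 = 2.

2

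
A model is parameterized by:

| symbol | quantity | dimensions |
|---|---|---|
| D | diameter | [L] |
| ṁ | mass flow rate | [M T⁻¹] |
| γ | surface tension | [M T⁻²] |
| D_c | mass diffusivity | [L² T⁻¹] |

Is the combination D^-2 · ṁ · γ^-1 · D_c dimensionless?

yes

Sum the exponent of each base dimension across the product:
  M: −2·[D]_M + [ṁ]_M − [γ]_M + [D_c]_M = −2·(0) + (1) − (1) + (0) = 0
  L: −2·[D]_L + [ṁ]_L − [γ]_L + [D_c]_L = −2·(1) + (0) − (0) + (2) = 0
  T: −2·[D]_T + [ṁ]_T − [γ]_T + [D_c]_T = −2·(0) + (-1) − (-2) + (-1) = 0
All base exponents vanish — dimensionless.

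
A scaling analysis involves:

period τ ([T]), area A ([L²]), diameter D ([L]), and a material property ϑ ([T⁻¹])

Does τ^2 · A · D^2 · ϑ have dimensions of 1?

no

Sum the exponent of each base dimension across the product:
  L: 2·[τ]_L + [A]_L + 2·[D]_L + [ϑ]_L = 2·(0) + (2) + 2·(1) + (0) = 4
  T: 2·[τ]_T + [A]_T + 2·[D]_T + [ϑ]_T = 2·(1) + (0) + 2·(0) + (-1) = 1
Net dimensions [L⁴ T] ≠ [1] — not dimensionless.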